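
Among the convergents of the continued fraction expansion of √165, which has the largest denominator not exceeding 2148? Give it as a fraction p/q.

26808/2087

√165 = [12; 1, 5, 2, 5, 1, 24, …] (period length 6).
Convergents:
  p_0/q_0 = 12/1
  p_1/q_1 = 13/1
  p_2/q_2 = 77/6
  p_3/q_3 = 167/13
  p_4/q_4 = 912/71
  p_5/q_5 = 1079/84
  p_6/q_6 = 26808/2087
  p_7/q_7 = 27887/2171
q_6 = 2087 ≤ 2148 < 2171 = q_7, so the answer is 26808/2087.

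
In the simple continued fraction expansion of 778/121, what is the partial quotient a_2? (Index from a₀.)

778 = 6·121 + 52   →  a_0 = 6
121 = 2·52 + 17   →  a_1 = 2
52 = 3·17 + 1   →  a_2 = 3

3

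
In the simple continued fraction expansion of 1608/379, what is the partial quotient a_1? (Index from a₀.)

1608 = 4·379 + 92   →  a_0 = 4
379 = 4·92 + 11   →  a_1 = 4

4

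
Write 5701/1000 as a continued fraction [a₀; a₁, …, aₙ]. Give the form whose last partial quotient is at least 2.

5701 = 5·1000 + 701
1000 = 1·701 + 299
701 = 2·299 + 103
299 = 2·103 + 93
103 = 1·93 + 10
93 = 9·10 + 3
10 = 3·3 + 1
3 = 3·1 + 0  (stop)
So 5701/1000 = [5; 1, 2, 2, 1, 9, 3, 3].

[5; 1, 2, 2, 1, 9, 3, 3]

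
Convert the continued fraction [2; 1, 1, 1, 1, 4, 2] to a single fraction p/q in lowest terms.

Using pₖ = aₖpₖ₋₁ + pₖ₋₂ and qₖ = aₖqₖ₋₁ + qₖ₋₂:
  k=0: a=2, p=2, q=1
  k=1: a=1, p=3, q=1
  k=2: a=1, p=5, q=2
  k=3: a=1, p=8, q=3
  k=4: a=1, p=13, q=5
  k=5: a=4, p=60, q=23
  k=6: a=2, p=133, q=51

133/51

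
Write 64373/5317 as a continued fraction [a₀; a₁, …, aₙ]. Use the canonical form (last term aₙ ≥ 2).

64373 = 12*5317 + 569
5317 = 9*569 + 196
569 = 2*196 + 177
196 = 1*177 + 19
177 = 9*19 + 6
19 = 3*6 + 1
6 = 6*1 + 0  (stop)
So 64373/5317 = [12; 9, 2, 1, 9, 3, 6].

[12; 9, 2, 1, 9, 3, 6]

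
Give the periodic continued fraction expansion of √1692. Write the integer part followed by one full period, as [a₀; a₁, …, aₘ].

a₀ = ⌊√1692⌋ = 41.
With m₀=0, d₀=1 and mₖ₊₁ = dₖaₖ − mₖ, dₖ₊₁ = (n − mₖ₊₁²)/dₖ, aₖ₊₁ = ⌊(a₀+mₖ₊₁)/dₖ₊₁⌋:
  k=1: m=41, d=11, a=7
  k=2: m=36, d=36, a=2
  k=3: m=36, d=11, a=7
  k=4: m=41, d=1, a=82
d=1 and a=2a₀=82 at k=4, so the next step gives (m, d) = (41, 11) again — its k=1 value — and the period has length 4.

[41; 7, 2, 7, 82]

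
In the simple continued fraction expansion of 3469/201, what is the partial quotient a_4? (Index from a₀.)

3469 = 17·201 + 52   →  a_0 = 17
201 = 3·52 + 45   →  a_1 = 3
52 = 1·45 + 7   →  a_2 = 1
45 = 6·7 + 3   →  a_3 = 6
7 = 2·3 + 1   →  a_4 = 2

2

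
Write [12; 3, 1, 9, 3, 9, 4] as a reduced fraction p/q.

56783/4633

Using pₖ = aₖpₖ₋₁ + pₖ₋₂ and qₖ = aₖqₖ₋₁ + qₖ₋₂:
  k=0: a=12, p=12, q=1
  k=1: a=3, p=37, q=3
  k=2: a=1, p=49, q=4
  k=3: a=9, p=478, q=39
  k=4: a=3, p=1483, q=121
  k=5: a=9, p=13825, q=1128
  k=6: a=4, p=56783, q=4633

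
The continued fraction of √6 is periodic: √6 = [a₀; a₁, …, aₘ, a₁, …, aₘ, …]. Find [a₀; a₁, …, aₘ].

a₀ = ⌊√6⌋ = 2.
With m₀=0, d₀=1 and mₖ₊₁ = dₖaₖ − mₖ, dₖ₊₁ = (n − mₖ₊₁²)/dₖ, aₖ₊₁ = ⌊(a₀+mₖ₊₁)/dₖ₊₁⌋:
  k=1: m=2, d=2, a=2
  k=2: m=2, d=1, a=4
d=1 and a=2a₀=4 at k=2, so the next step gives (m, d) = (2, 2) again — its k=1 value — and the period has length 2.

[2; 2, 4]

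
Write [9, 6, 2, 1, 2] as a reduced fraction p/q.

Using pₖ = aₖpₖ₋₁ + pₖ₋₂ and qₖ = aₖqₖ₋₁ + qₖ₋₂:
  k=0: a=9, p=9, q=1
  k=1: a=6, p=55, q=6
  k=2: a=2, p=119, q=13
  k=3: a=1, p=174, q=19
  k=4: a=2, p=467, q=51

467/51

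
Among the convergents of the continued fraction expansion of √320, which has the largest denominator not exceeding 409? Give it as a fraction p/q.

√320 = [17; 1, 7, 1, 34, …] (period length 4).
Convergents:
  p_0/q_0 = 17/1
  p_1/q_1 = 18/1
  p_2/q_2 = 143/8
  p_3/q_3 = 161/9
  p_4/q_4 = 5617/314
  p_5/q_5 = 5778/323
  p_6/q_6 = 46063/2575
q_5 = 323 ≤ 409 < 2575 = q_6, so the answer is 5778/323.

5778/323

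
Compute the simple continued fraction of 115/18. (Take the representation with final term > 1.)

115 = 6·18 + 7
18 = 2·7 + 4
7 = 1·4 + 3
4 = 1·3 + 1
3 = 3·1 + 0  (stop)
So 115/18 = [6; 2, 1, 1, 3].

[6; 2, 1, 1, 3]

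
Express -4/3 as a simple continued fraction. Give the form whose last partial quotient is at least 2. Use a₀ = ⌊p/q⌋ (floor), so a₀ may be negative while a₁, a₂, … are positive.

-4 = -2×3 + 2
3 = 1×2 + 1
2 = 2×1 + 0  (stop)
So -4/3 = [-2; 1, 2].

[-2; 1, 2]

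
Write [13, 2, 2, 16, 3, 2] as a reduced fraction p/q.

Fold from the inside: start with 2/1.
  3 + 1/2 = 7/2
  16 + 2/7 = 114/7
  2 + 7/114 = 235/114
  2 + 114/235 = 584/235
  13 + 235/584 = 7827/584

7827/584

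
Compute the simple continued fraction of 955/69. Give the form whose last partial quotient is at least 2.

[13; 1, 5, 3, 1, 2]

955 = 13·69 + 58
69 = 1·58 + 11
58 = 5·11 + 3
11 = 3·3 + 2
3 = 1·2 + 1
2 = 2·1 + 0  (stop)
So 955/69 = [13; 1, 5, 3, 1, 2].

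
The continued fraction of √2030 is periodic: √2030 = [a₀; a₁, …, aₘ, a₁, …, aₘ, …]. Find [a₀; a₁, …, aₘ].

[45; 18, 90]

a₀ = ⌊√2030⌋ = 45.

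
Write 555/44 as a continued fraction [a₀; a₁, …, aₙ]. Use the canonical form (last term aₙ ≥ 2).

555 = 12*44 + 27
44 = 1*27 + 17
27 = 1*17 + 10
17 = 1*10 + 7
10 = 1*7 + 3
7 = 2*3 + 1
3 = 3*1 + 0  (stop)
So 555/44 = [12; 1, 1, 1, 1, 2, 3].

[12; 1, 1, 1, 1, 2, 3]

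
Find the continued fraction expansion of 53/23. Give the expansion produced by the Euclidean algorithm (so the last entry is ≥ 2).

[2; 3, 3, 2]

53 = 2·23 + 7
23 = 3·7 + 2
7 = 3·2 + 1
2 = 2·1 + 0  (stop)
So 53/23 = [2; 3, 3, 2].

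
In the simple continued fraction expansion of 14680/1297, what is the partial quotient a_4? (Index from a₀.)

3

14680 = 11·1297 + 413   →  a_0 = 11
1297 = 3·413 + 58   →  a_1 = 3
413 = 7·58 + 7   →  a_2 = 7
58 = 8·7 + 2   →  a_3 = 8
7 = 3·2 + 1   →  a_4 = 3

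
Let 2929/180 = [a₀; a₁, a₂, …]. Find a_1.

3

2929 = 16·180 + 49   →  a_0 = 16
180 = 3·49 + 33   →  a_1 = 3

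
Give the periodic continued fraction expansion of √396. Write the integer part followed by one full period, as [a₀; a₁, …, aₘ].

a₀ = ⌊√396⌋ = 19.
With m₀=0, d₀=1 and mₖ₊₁ = dₖaₖ − mₖ, dₖ₊₁ = (n − mₖ₊₁²)/dₖ, aₖ₊₁ = ⌊(a₀+mₖ₊₁)/dₖ₊₁⌋:
  k=1: m=19, d=35, a=1
  k=2: m=16, d=4, a=8
  k=3: m=16, d=35, a=1
  k=4: m=19, d=1, a=38
d=1 and a=2a₀=38 at k=4, so the next step gives (m, d) = (19, 35) again — its k=1 value — and the period has length 4.

[19; 1, 8, 1, 38]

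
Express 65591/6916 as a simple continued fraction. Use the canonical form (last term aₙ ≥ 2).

[9; 2, 15, 13, 17]

65591 = 9·6916 + 3347
6916 = 2·3347 + 222
3347 = 15·222 + 17
222 = 13·17 + 1
17 = 17·1 + 0  (stop)
So 65591/6916 = [9; 2, 15, 13, 17].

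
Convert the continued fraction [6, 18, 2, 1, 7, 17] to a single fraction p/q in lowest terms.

43768/7229

Fold from the inside: start with 17/1.
  7 + 1/17 = 120/17
  1 + 17/120 = 137/120
  2 + 120/137 = 394/137
  18 + 137/394 = 7229/394
  6 + 394/7229 = 43768/7229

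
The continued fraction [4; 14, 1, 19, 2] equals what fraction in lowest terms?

2493/613

Using pₖ = aₖpₖ₋₁ + pₖ₋₂ and qₖ = aₖqₖ₋₁ + qₖ₋₂:
  k=0: a=4, p=4, q=1
  k=1: a=14, p=57, q=14
  k=2: a=1, p=61, q=15
  k=3: a=19, p=1216, q=299
  k=4: a=2, p=2493, q=613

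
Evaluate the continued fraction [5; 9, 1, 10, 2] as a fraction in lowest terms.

1163/228

Using pₖ = aₖpₖ₋₁ + pₖ₋₂ and qₖ = aₖqₖ₋₁ + qₖ₋₂:
  k=0: a=5, p=5, q=1
  k=1: a=9, p=46, q=9
  k=2: a=1, p=51, q=10
  k=3: a=10, p=556, q=109
  k=4: a=2, p=1163, q=228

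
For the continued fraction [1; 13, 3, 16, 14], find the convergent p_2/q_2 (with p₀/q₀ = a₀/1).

43/40

Using pₖ = aₖpₖ₋₁ + pₖ₋₂, qₖ = aₖqₖ₋₁ + qₖ₋₂ (with p₋₁=1, p₋₂=0, q₋₁=0, q₋₂=1):
  k=0: a=1, p=1, q=1
  k=1: a=13, p=14, q=13
  k=2: a=3, p=43, q=40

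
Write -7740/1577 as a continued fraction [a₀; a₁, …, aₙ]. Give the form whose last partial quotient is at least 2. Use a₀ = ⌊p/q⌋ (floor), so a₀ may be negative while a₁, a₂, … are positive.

-7740 = -5×1577 + 145
1577 = 10×145 + 127
145 = 1×127 + 18
127 = 7×18 + 1
18 = 18×1 + 0  (stop)
So -7740/1577 = [-5; 10, 1, 7, 18].

[-5; 10, 1, 7, 18]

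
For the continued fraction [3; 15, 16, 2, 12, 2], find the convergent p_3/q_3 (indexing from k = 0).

Using pₖ = aₖpₖ₋₁ + pₖ₋₂, qₖ = aₖqₖ₋₁ + qₖ₋₂ (with p₋₁=1, p₋₂=0, q₋₁=0, q₋₂=1):
  k=0: a=3, p=3, q=1
  k=1: a=15, p=46, q=15
  k=2: a=16, p=739, q=241
  k=3: a=2, p=1524, q=497

1524/497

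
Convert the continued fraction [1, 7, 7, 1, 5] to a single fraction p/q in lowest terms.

382/335

Using pₖ = aₖpₖ₋₁ + pₖ₋₂ and qₖ = aₖqₖ₋₁ + qₖ₋₂:
  k=0: a=1, p=1, q=1
  k=1: a=7, p=8, q=7
  k=2: a=7, p=57, q=50
  k=3: a=1, p=65, q=57
  k=4: a=5, p=382, q=335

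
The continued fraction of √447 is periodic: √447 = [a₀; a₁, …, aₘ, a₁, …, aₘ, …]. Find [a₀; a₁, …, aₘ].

[21; 7, 42]

a₀ = ⌊√447⌋ = 21.
With m₀=0, d₀=1 and mₖ₊₁ = dₖaₖ − mₖ, dₖ₊₁ = (n − mₖ₊₁²)/dₖ, aₖ₊₁ = ⌊(a₀+mₖ₊₁)/dₖ₊₁⌋:
  k=1: m=21, d=6, a=7
  k=2: m=21, d=1, a=42
d=1 and a=2a₀=42 at k=2, so the next step gives (m, d) = (21, 6) again — its k=1 value — and the period has length 2.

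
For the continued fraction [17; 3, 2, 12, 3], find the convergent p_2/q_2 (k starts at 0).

Using pₖ = aₖpₖ₋₁ + pₖ₋₂, qₖ = aₖqₖ₋₁ + qₖ₋₂ (with p₋₁=1, p₋₂=0, q₋₁=0, q₋₂=1):
  k=0: a=17, p=17, q=1
  k=1: a=3, p=52, q=3
  k=2: a=2, p=121, q=7

121/7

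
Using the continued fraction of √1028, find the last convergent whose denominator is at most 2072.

32864/1025

√1028 = [32; 16, 64, …] (period length 2).
Convergents:
  p_0/q_0 = 32/1
  p_1/q_1 = 513/16
  p_2/q_2 = 32864/1025
  p_3/q_3 = 526337/16416
q_2 = 1025 ≤ 2072 < 16416 = q_3, so the answer is 32864/1025.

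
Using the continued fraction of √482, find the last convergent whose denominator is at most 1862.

21230/967

√482 = [21; 1, 20, 1, 42, …] (period length 4).
Convergents:
  p_0/q_0 = 21/1
  p_1/q_1 = 22/1
  p_2/q_2 = 461/21
  p_3/q_3 = 483/22
  p_4/q_4 = 20747/945
  p_5/q_5 = 21230/967
  p_6/q_6 = 445347/20285
q_5 = 967 ≤ 1862 < 20285 = q_6, so the answer is 21230/967.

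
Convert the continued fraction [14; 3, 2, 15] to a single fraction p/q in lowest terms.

1543/108

Fold from the inside: start with 15/1.
  2 + 1/15 = 31/15
  3 + 15/31 = 108/31
  14 + 31/108 = 1543/108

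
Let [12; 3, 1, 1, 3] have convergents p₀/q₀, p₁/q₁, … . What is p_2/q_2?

Using pₖ = aₖpₖ₋₁ + pₖ₋₂, qₖ = aₖqₖ₋₁ + qₖ₋₂ (with p₋₁=1, p₋₂=0, q₋₁=0, q₋₂=1):
  k=0: a=12, p=12, q=1
  k=1: a=3, p=37, q=3
  k=2: a=1, p=49, q=4

49/4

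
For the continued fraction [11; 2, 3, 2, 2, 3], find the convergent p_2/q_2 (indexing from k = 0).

Using pₖ = aₖpₖ₋₁ + pₖ₋₂, qₖ = aₖqₖ₋₁ + qₖ₋₂ (with p₋₁=1, p₋₂=0, q₋₁=0, q₋₂=1):
  k=0: a=11, p=11, q=1
  k=1: a=2, p=23, q=2
  k=2: a=3, p=80, q=7

80/7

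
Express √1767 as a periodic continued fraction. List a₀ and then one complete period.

a₀ = ⌊√1767⌋ = 42.
With m₀=0, d₀=1 and mₖ₊₁ = dₖaₖ − mₖ, dₖ₊₁ = (n − mₖ₊₁²)/dₖ, aₖ₊₁ = ⌊(a₀+mₖ₊₁)/dₖ₊₁⌋:
  k=1: m=42, d=3, a=28
  k=2: m=42, d=1, a=84
d=1 and a=2a₀=84 at k=2, so the next step gives (m, d) = (42, 3) again — its k=1 value — and the period has length 2.

[42; 28, 84]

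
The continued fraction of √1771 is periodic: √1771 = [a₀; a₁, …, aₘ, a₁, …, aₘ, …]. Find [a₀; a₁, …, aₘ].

[42; 12, 84]

a₀ = ⌊√1771⌋ = 42.
With m₀=0, d₀=1 and mₖ₊₁ = dₖaₖ − mₖ, dₖ₊₁ = (n − mₖ₊₁²)/dₖ, aₖ₊₁ = ⌊(a₀+mₖ₊₁)/dₖ₊₁⌋:
  k=1: m=42, d=7, a=12
  k=2: m=42, d=1, a=84
d=1 and a=2a₀=84 at k=2, so the next step gives (m, d) = (42, 7) again — its k=1 value — and the period has length 2.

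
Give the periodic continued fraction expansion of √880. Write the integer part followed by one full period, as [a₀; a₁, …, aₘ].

a₀ = ⌊√880⌋ = 29.

[29; 1, 1, 1, 58]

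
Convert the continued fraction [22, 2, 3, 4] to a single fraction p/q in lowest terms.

Using pₖ = aₖpₖ₋₁ + pₖ₋₂ and qₖ = aₖqₖ₋₁ + qₖ₋₂:
  k=0: a=22, p=22, q=1
  k=1: a=2, p=45, q=2
  k=2: a=3, p=157, q=7
  k=3: a=4, p=673, q=30

673/30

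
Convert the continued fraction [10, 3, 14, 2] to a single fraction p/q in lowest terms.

919/89

Fold from the inside: start with 2/1.
  14 + 1/2 = 29/2
  3 + 2/29 = 89/29
  10 + 29/89 = 919/89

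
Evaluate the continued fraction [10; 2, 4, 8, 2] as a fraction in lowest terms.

Fold from the inside: start with 2/1.
  8 + 1/2 = 17/2
  4 + 2/17 = 70/17
  2 + 17/70 = 157/70
  10 + 70/157 = 1640/157

1640/157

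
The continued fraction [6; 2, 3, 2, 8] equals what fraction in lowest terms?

Fold from the inside: start with 8/1.
  2 + 1/8 = 17/8
  3 + 8/17 = 59/17
  2 + 17/59 = 135/59
  6 + 59/135 = 869/135

869/135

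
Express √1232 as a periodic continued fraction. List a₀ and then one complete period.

[35; 10, 70]

a₀ = ⌊√1232⌋ = 35.
With m₀=0, d₀=1 and mₖ₊₁ = dₖaₖ − mₖ, dₖ₊₁ = (n − mₖ₊₁²)/dₖ, aₖ₊₁ = ⌊(a₀+mₖ₊₁)/dₖ₊₁⌋:
  k=1: m=35, d=7, a=10
  k=2: m=35, d=1, a=70
d=1 and a=2a₀=70 at k=2, so the next step gives (m, d) = (35, 7) again — its k=1 value — and the period has length 2.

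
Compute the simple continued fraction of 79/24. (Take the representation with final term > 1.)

79 = 3·24 + 7
24 = 3·7 + 3
7 = 2·3 + 1
3 = 3·1 + 0  (stop)
So 79/24 = [3; 3, 2, 3].

[3; 3, 2, 3]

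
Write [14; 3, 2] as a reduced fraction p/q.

Fold from the inside: start with 2/1.
  3 + 1/2 = 7/2
  14 + 2/7 = 100/7

100/7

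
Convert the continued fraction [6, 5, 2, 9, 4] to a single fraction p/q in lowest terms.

Using pₖ = aₖpₖ₋₁ + pₖ₋₂ and qₖ = aₖqₖ₋₁ + qₖ₋₂:
  k=0: a=6, p=6, q=1
  k=1: a=5, p=31, q=5
  k=2: a=2, p=68, q=11
  k=3: a=9, p=643, q=104
  k=4: a=4, p=2640, q=427

2640/427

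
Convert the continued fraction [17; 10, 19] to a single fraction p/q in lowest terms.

3266/191

Using pₖ = aₖpₖ₋₁ + pₖ₋₂ and qₖ = aₖqₖ₋₁ + qₖ₋₂:
  k=0: a=17, p=17, q=1
  k=1: a=10, p=171, q=10
  k=2: a=19, p=3266, q=191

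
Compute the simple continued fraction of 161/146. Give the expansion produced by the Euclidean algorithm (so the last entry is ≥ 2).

161 = 1*146 + 15
146 = 9*15 + 11
15 = 1*11 + 4
11 = 2*4 + 3
4 = 1*3 + 1
3 = 3*1 + 0  (stop)
So 161/146 = [1; 9, 1, 2, 1, 3].

[1; 9, 1, 2, 1, 3]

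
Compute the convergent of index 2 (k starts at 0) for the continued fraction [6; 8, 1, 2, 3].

Using pₖ = aₖpₖ₋₁ + pₖ₋₂, qₖ = aₖqₖ₋₁ + qₖ₋₂ (with p₋₁=1, p₋₂=0, q₋₁=0, q₋₂=1):
  k=0: a=6, p=6, q=1
  k=1: a=8, p=49, q=8
  k=2: a=1, p=55, q=9

55/9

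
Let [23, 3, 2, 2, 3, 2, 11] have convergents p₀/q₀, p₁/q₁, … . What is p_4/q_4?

Using pₖ = aₖpₖ₋₁ + pₖ₋₂, qₖ = aₖqₖ₋₁ + qₖ₋₂ (with p₋₁=1, p₋₂=0, q₋₁=0, q₋₂=1):
  k=0: a=23, p=23, q=1
  k=1: a=3, p=70, q=3
  k=2: a=2, p=163, q=7
  k=3: a=2, p=396, q=17
  k=4: a=3, p=1351, q=58

1351/58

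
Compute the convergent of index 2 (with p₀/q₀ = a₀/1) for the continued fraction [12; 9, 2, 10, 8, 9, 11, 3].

230/19

Using pₖ = aₖpₖ₋₁ + pₖ₋₂, qₖ = aₖqₖ₋₁ + qₖ₋₂ (with p₋₁=1, p₋₂=0, q₋₁=0, q₋₂=1):
  k=0: a=12, p=12, q=1
  k=1: a=9, p=109, q=9
  k=2: a=2, p=230, q=19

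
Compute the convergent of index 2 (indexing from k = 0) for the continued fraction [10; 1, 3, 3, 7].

Using pₖ = aₖpₖ₋₁ + pₖ₋₂, qₖ = aₖqₖ₋₁ + qₖ₋₂ (with p₋₁=1, p₋₂=0, q₋₁=0, q₋₂=1):
  k=0: a=10, p=10, q=1
  k=1: a=1, p=11, q=1
  k=2: a=3, p=43, q=4

43/4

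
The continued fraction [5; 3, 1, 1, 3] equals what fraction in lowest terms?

Using pₖ = aₖpₖ₋₁ + pₖ₋₂ and qₖ = aₖqₖ₋₁ + qₖ₋₂:
  k=0: a=5, p=5, q=1
  k=1: a=3, p=16, q=3
  k=2: a=1, p=21, q=4
  k=3: a=1, p=37, q=7
  k=4: a=3, p=132, q=25

132/25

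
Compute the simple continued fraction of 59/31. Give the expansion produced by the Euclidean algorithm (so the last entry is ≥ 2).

59 = 1·31 + 28
31 = 1·28 + 3
28 = 9·3 + 1
3 = 3·1 + 0  (stop)
So 59/31 = [1; 1, 9, 3].

[1; 1, 9, 3]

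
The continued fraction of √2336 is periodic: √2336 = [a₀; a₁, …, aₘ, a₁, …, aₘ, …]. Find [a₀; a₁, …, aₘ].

a₀ = ⌊√2336⌋ = 48.

[48; 3, 96]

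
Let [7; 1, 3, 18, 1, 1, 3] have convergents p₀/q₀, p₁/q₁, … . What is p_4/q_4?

Using pₖ = aₖpₖ₋₁ + pₖ₋₂, qₖ = aₖqₖ₋₁ + qₖ₋₂ (with p₋₁=1, p₋₂=0, q₋₁=0, q₋₂=1):
  k=0: a=7, p=7, q=1
  k=1: a=1, p=8, q=1
  k=2: a=3, p=31, q=4
  k=3: a=18, p=566, q=73
  k=4: a=1, p=597, q=77

597/77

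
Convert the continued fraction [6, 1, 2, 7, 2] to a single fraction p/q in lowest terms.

Fold from the inside: start with 2/1.
  7 + 1/2 = 15/2
  2 + 2/15 = 32/15
  1 + 15/32 = 47/32
  6 + 32/47 = 314/47

314/47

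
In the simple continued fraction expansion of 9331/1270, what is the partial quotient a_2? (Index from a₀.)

1

9331 = 7·1270 + 441   →  a_0 = 7
1270 = 2·441 + 388   →  a_1 = 2
441 = 1·388 + 53   →  a_2 = 1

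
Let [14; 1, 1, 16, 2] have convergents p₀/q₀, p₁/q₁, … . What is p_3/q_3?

Using pₖ = aₖpₖ₋₁ + pₖ₋₂, qₖ = aₖqₖ₋₁ + qₖ₋₂ (with p₋₁=1, p₋₂=0, q₋₁=0, q₋₂=1):
  k=0: a=14, p=14, q=1
  k=1: a=1, p=15, q=1
  k=2: a=1, p=29, q=2
  k=3: a=16, p=479, q=33

479/33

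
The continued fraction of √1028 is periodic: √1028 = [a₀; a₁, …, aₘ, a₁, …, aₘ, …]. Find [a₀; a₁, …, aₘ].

a₀ = ⌊√1028⌋ = 32.
With m₀=0, d₀=1 and mₖ₊₁ = dₖaₖ − mₖ, dₖ₊₁ = (n − mₖ₊₁²)/dₖ, aₖ₊₁ = ⌊(a₀+mₖ₊₁)/dₖ₊₁⌋:
  k=1: m=32, d=4, a=16
  k=2: m=32, d=1, a=64
d=1 and a=2a₀=64 at k=2, so the next step gives (m, d) = (32, 4) again — its k=1 value — and the period has length 2.

[32; 16, 64]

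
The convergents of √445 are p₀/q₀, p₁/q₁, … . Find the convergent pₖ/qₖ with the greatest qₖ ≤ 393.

4662/221

√445 = [21; 10, 1, 1, 10, 42, …] (period length 5).
Convergents:
  p_0/q_0 = 21/1
  p_1/q_1 = 211/10
  p_2/q_2 = 232/11
  p_3/q_3 = 443/21
  p_4/q_4 = 4662/221
  p_5/q_5 = 196247/9303
q_4 = 221 ≤ 393 < 9303 = q_5, so the answer is 4662/221.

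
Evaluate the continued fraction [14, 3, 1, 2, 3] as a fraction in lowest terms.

528/37

Using pₖ = aₖpₖ₋₁ + pₖ₋₂ and qₖ = aₖqₖ₋₁ + qₖ₋₂:
  k=0: a=14, p=14, q=1
  k=1: a=3, p=43, q=3
  k=2: a=1, p=57, q=4
  k=3: a=2, p=157, q=11
  k=4: a=3, p=528, q=37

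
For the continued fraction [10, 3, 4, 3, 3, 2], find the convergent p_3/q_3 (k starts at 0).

433/42

Using pₖ = aₖpₖ₋₁ + pₖ₋₂, qₖ = aₖqₖ₋₁ + qₖ₋₂ (with p₋₁=1, p₋₂=0, q₋₁=0, q₋₂=1):
  k=0: a=10, p=10, q=1
  k=1: a=3, p=31, q=3
  k=2: a=4, p=134, q=13
  k=3: a=3, p=433, q=42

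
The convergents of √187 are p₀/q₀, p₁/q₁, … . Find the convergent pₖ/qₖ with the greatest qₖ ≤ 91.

1135/83

√187 = [13; 1, 2, 13, 2, 1, 26, …] (period length 6).
Convergents:
  p_0/q_0 = 13/1
  p_1/q_1 = 14/1
  p_2/q_2 = 41/3
  p_3/q_3 = 547/40
  p_4/q_4 = 1135/83
  p_5/q_5 = 1682/123
q_4 = 83 ≤ 91 < 123 = q_5, so the answer is 1135/83.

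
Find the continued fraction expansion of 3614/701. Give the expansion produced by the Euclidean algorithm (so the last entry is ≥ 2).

3614 = 5*701 + 109
701 = 6*109 + 47
109 = 2*47 + 15
47 = 3*15 + 2
15 = 7*2 + 1
2 = 2*1 + 0  (stop)
So 3614/701 = [5; 6, 2, 3, 7, 2].

[5; 6, 2, 3, 7, 2]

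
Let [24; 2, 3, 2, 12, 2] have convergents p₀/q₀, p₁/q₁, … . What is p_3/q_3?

391/16

Using pₖ = aₖpₖ₋₁ + pₖ₋₂, qₖ = aₖqₖ₋₁ + qₖ₋₂ (with p₋₁=1, p₋₂=0, q₋₁=0, q₋₂=1):
  k=0: a=24, p=24, q=1
  k=1: a=2, p=49, q=2
  k=2: a=3, p=171, q=7
  k=3: a=2, p=391, q=16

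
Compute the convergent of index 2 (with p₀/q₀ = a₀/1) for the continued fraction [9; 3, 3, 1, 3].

Using pₖ = aₖpₖ₋₁ + pₖ₋₂, qₖ = aₖqₖ₋₁ + qₖ₋₂ (with p₋₁=1, p₋₂=0, q₋₁=0, q₋₂=1):
  k=0: a=9, p=9, q=1
  k=1: a=3, p=28, q=3
  k=2: a=3, p=93, q=10

93/10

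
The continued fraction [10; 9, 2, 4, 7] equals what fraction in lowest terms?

Fold from the inside: start with 7/1.
  4 + 1/7 = 29/7
  2 + 7/29 = 65/29
  9 + 29/65 = 614/65
  10 + 65/614 = 6205/614

6205/614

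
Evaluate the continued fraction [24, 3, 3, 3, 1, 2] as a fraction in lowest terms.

Fold from the inside: start with 2/1.
  1 + 1/2 = 3/2
  3 + 2/3 = 11/3
  3 + 3/11 = 36/11
  3 + 11/36 = 119/36
  24 + 36/119 = 2892/119

2892/119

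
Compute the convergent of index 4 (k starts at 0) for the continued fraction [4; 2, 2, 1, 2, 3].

Using pₖ = aₖpₖ₋₁ + pₖ₋₂, qₖ = aₖqₖ₋₁ + qₖ₋₂ (with p₋₁=1, p₋₂=0, q₋₁=0, q₋₂=1):
  k=0: a=4, p=4, q=1
  k=1: a=2, p=9, q=2
  k=2: a=2, p=22, q=5
  k=3: a=1, p=31, q=7
  k=4: a=2, p=84, q=19

84/19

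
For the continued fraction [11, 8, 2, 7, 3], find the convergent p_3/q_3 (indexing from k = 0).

Using pₖ = aₖpₖ₋₁ + pₖ₋₂, qₖ = aₖqₖ₋₁ + qₖ₋₂ (with p₋₁=1, p₋₂=0, q₋₁=0, q₋₂=1):
  k=0: a=11, p=11, q=1
  k=1: a=8, p=89, q=8
  k=2: a=2, p=189, q=17
  k=3: a=7, p=1412, q=127

1412/127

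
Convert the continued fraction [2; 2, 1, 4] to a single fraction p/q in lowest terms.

33/14

Using pₖ = aₖpₖ₋₁ + pₖ₋₂ and qₖ = aₖqₖ₋₁ + qₖ₋₂:
  k=0: a=2, p=2, q=1
  k=1: a=2, p=5, q=2
  k=2: a=1, p=7, q=3
  k=3: a=4, p=33, q=14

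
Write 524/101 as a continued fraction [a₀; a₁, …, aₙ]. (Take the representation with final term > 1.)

524 = 5·101 + 19
101 = 5·19 + 6
19 = 3·6 + 1
6 = 6·1 + 0  (stop)
So 524/101 = [5; 5, 3, 6].

[5; 5, 3, 6]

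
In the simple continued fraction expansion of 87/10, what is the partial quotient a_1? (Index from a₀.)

1

87 = 8·10 + 7   →  a_0 = 8
10 = 1·7 + 3   →  a_1 = 1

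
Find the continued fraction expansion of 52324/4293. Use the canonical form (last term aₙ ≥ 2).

52324 = 12·4293 + 808
4293 = 5·808 + 253
808 = 3·253 + 49
253 = 5·49 + 8
49 = 6·8 + 1
8 = 8·1 + 0  (stop)
So 52324/4293 = [12; 5, 3, 5, 6, 8].

[12; 5, 3, 5, 6, 8]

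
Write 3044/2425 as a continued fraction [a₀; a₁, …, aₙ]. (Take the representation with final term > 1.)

3044 = 1×2425 + 619
2425 = 3×619 + 568
619 = 1×568 + 51
568 = 11×51 + 7
51 = 7×7 + 2
7 = 3×2 + 1
2 = 2×1 + 0  (stop)
So 3044/2425 = [1; 3, 1, 11, 7, 3, 2].

[1; 3, 1, 11, 7, 3, 2]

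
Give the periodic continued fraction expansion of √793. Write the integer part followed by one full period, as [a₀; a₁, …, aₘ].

a₀ = ⌊√793⌋ = 28.
With m₀=0, d₀=1 and mₖ₊₁ = dₖaₖ − mₖ, dₖ₊₁ = (n − mₖ₊₁²)/dₖ, aₖ₊₁ = ⌊(a₀+mₖ₊₁)/dₖ₊₁⌋:
  k=1: m=28, d=9, a=6
  k=2: m=26, d=13, a=4
  k=3: m=26, d=9, a=6
  k=4: m=28, d=1, a=56
d=1 and a=2a₀=56 at k=4, so the next step gives (m, d) = (28, 9) again — its k=1 value — and the period has length 4.

[28; 6, 4, 6, 56]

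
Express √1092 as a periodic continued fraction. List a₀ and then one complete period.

a₀ = ⌊√1092⌋ = 33.
With m₀=0, d₀=1 and mₖ₊₁ = dₖaₖ − mₖ, dₖ₊₁ = (n − mₖ₊₁²)/dₖ, aₖ₊₁ = ⌊(a₀+mₖ₊₁)/dₖ₊₁⌋:
  k=1: m=33, d=3, a=22
  k=2: m=33, d=1, a=66
d=1 and a=2a₀=66 at k=2, so the next step gives (m, d) = (33, 3) again — its k=1 value — and the period has length 2.

[33; 22, 66]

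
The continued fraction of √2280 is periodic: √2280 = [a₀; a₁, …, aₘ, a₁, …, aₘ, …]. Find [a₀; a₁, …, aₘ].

[47; 1, 2, 1, 94]

a₀ = ⌊√2280⌋ = 47.
With m₀=0, d₀=1 and mₖ₊₁ = dₖaₖ − mₖ, dₖ₊₁ = (n − mₖ₊₁²)/dₖ, aₖ₊₁ = ⌊(a₀+mₖ₊₁)/dₖ₊₁⌋:
  k=1: m=47, d=71, a=1
  k=2: m=24, d=24, a=2
  k=3: m=24, d=71, a=1
  k=4: m=47, d=1, a=94
d=1 and a=2a₀=94 at k=4, so the next step gives (m, d) = (47, 71) again — its k=1 value — and the period has length 4.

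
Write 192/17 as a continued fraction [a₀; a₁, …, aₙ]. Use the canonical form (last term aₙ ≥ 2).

[11; 3, 2, 2]

192 = 11*17 + 5
17 = 3*5 + 2
5 = 2*2 + 1
2 = 2*1 + 0  (stop)
So 192/17 = [11; 3, 2, 2].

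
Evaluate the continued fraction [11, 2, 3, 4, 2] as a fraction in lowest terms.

Using pₖ = aₖpₖ₋₁ + pₖ₋₂ and qₖ = aₖqₖ₋₁ + qₖ₋₂:
  k=0: a=11, p=11, q=1
  k=1: a=2, p=23, q=2
  k=2: a=3, p=80, q=7
  k=3: a=4, p=343, q=30
  k=4: a=2, p=766, q=67

766/67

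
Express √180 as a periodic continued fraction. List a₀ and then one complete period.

[13; 2, 2, 2, 26]

a₀ = ⌊√180⌋ = 13.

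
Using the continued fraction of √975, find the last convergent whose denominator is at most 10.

√975 = [31; 4, 2, 4, 62, …] (period length 4).
Convergents:
  p_0/q_0 = 31/1
  p_1/q_1 = 125/4
  p_2/q_2 = 281/9
  p_3/q_3 = 1249/40
q_2 = 9 ≤ 10 < 40 = q_3, so the answer is 281/9.

281/9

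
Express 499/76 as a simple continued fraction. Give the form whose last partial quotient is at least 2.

499 = 6*76 + 43
76 = 1*43 + 33
43 = 1*33 + 10
33 = 3*10 + 3
10 = 3*3 + 1
3 = 3*1 + 0  (stop)
So 499/76 = [6; 1, 1, 3, 3, 3].

[6; 1, 1, 3, 3, 3]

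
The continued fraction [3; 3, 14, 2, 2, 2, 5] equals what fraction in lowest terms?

9565/2876

Fold from the inside: start with 5/1.
  2 + 1/5 = 11/5
  2 + 5/11 = 27/11
  2 + 11/27 = 65/27
  14 + 27/65 = 937/65
  3 + 65/937 = 2876/937
  3 + 937/2876 = 9565/2876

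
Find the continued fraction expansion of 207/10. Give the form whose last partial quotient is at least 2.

[20; 1, 2, 3]

207 = 20*10 + 7
10 = 1*7 + 3
7 = 2*3 + 1
3 = 3*1 + 0  (stop)
So 207/10 = [20; 1, 2, 3].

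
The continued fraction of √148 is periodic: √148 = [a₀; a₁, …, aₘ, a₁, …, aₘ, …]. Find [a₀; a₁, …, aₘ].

[12; 6, 24]

a₀ = ⌊√148⌋ = 12.
With m₀=0, d₀=1 and mₖ₊₁ = dₖaₖ − mₖ, dₖ₊₁ = (n − mₖ₊₁²)/dₖ, aₖ₊₁ = ⌊(a₀+mₖ₊₁)/dₖ₊₁⌋:
  k=1: m=12, d=4, a=6
  k=2: m=12, d=1, a=24
d=1 and a=2a₀=24 at k=2, so the next step gives (m, d) = (12, 4) again — its k=1 value — and the period has length 2.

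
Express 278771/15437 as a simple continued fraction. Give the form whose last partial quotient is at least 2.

278771 = 18×15437 + 905
15437 = 17×905 + 52
905 = 17×52 + 21
52 = 2×21 + 10
21 = 2×10 + 1
10 = 10×1 + 0  (stop)
So 278771/15437 = [18; 17, 17, 2, 2, 10].

[18; 17, 17, 2, 2, 10]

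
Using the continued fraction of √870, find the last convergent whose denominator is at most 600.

√870 = [29; 2, 58, …] (period length 2).
Convergents:
  p_0/q_0 = 29/1
  p_1/q_1 = 59/2
  p_2/q_2 = 3451/117
  p_3/q_3 = 6961/236
  p_4/q_4 = 407189/13805
q_3 = 236 ≤ 600 < 13805 = q_4, so the answer is 6961/236.

6961/236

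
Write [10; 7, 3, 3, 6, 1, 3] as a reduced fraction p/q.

Using pₖ = aₖpₖ₋₁ + pₖ₋₂ and qₖ = aₖqₖ₋₁ + qₖ₋₂:
  k=0: a=10, p=10, q=1
  k=1: a=7, p=71, q=7
  k=2: a=3, p=223, q=22
  k=3: a=3, p=740, q=73
  k=4: a=6, p=4663, q=460
  k=5: a=1, p=5403, q=533
  k=6: a=3, p=20872, q=2059

20872/2059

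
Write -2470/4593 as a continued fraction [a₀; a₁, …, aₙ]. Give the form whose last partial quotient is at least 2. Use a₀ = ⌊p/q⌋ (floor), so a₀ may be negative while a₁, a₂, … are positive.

-2470 = -1×4593 + 2123
4593 = 2×2123 + 347
2123 = 6×347 + 41
347 = 8×41 + 19
41 = 2×19 + 3
19 = 6×3 + 1
3 = 3×1 + 0  (stop)
So -2470/4593 = [-1; 2, 6, 8, 2, 6, 3].

[-1; 2, 6, 8, 2, 6, 3]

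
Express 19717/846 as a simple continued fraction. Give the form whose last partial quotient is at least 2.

19717 = 23·846 + 259
846 = 3·259 + 69
259 = 3·69 + 52
69 = 1·52 + 17
52 = 3·17 + 1
17 = 17·1 + 0  (stop)
So 19717/846 = [23; 3, 3, 1, 3, 17].

[23; 3, 3, 1, 3, 17]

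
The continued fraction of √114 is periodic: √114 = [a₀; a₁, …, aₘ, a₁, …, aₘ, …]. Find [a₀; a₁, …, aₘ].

[10; 1, 2, 10, 2, 1, 20]

a₀ = ⌊√114⌋ = 10.
With m₀=0, d₀=1 and mₖ₊₁ = dₖaₖ − mₖ, dₖ₊₁ = (n − mₖ₊₁²)/dₖ, aₖ₊₁ = ⌊(a₀+mₖ₊₁)/dₖ₊₁⌋:
  k=1: m=10, d=14, a=1
  k=2: m=4, d=7, a=2
  k=3: m=10, d=2, a=10
  k=4: m=10, d=7, a=2
  k=5: m=4, d=14, a=1
  k=6: m=10, d=1, a=20
d=1 and a=2a₀=20 at k=6, so the next step gives (m, d) = (10, 14) again — its k=1 value — and the period has length 6.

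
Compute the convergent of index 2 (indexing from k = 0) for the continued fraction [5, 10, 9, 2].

Using pₖ = aₖpₖ₋₁ + pₖ₋₂, qₖ = aₖqₖ₋₁ + qₖ₋₂ (with p₋₁=1, p₋₂=0, q₋₁=0, q₋₂=1):
  k=0: a=5, p=5, q=1
  k=1: a=10, p=51, q=10
  k=2: a=9, p=464, q=91

464/91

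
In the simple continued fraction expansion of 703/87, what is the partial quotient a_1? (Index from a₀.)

703 = 8·87 + 7   →  a_0 = 8
87 = 12·7 + 3   →  a_1 = 12

12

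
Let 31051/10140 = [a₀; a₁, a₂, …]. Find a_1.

31051 = 3·10140 + 631   →  a_0 = 3
10140 = 16·631 + 44   →  a_1 = 16

16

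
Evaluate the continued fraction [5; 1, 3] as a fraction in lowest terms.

23/4

Using pₖ = aₖpₖ₋₁ + pₖ₋₂ and qₖ = aₖqₖ₋₁ + qₖ₋₂:
  k=0: a=5, p=5, q=1
  k=1: a=1, p=6, q=1
  k=2: a=3, p=23, q=4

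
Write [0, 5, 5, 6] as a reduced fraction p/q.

31/161

Fold from the inside: start with 6/1.
  5 + 1/6 = 31/6
  5 + 6/31 = 161/31
  0 + 31/161 = 31/161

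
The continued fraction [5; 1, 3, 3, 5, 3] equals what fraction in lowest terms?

Using pₖ = aₖpₖ₋₁ + pₖ₋₂ and qₖ = aₖqₖ₋₁ + qₖ₋₂:
  k=0: a=5, p=5, q=1
  k=1: a=1, p=6, q=1
  k=2: a=3, p=23, q=4
  k=3: a=3, p=75, q=13
  k=4: a=5, p=398, q=69
  k=5: a=3, p=1269, q=220

1269/220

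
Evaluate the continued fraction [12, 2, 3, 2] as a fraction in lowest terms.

199/16

Fold from the inside: start with 2/1.
  3 + 1/2 = 7/2
  2 + 2/7 = 16/7
  12 + 7/16 = 199/16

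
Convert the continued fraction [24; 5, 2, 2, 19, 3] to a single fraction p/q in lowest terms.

Using pₖ = aₖpₖ₋₁ + pₖ₋₂ and qₖ = aₖqₖ₋₁ + qₖ₋₂:
  k=0: a=24, p=24, q=1
  k=1: a=5, p=121, q=5
  k=2: a=2, p=266, q=11
  k=3: a=2, p=653, q=27
  k=4: a=19, p=12673, q=524
  k=5: a=3, p=38672, q=1599

38672/1599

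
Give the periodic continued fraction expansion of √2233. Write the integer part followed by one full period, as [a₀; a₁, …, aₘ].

[47; 3, 1, 12, 1, 3, 94]

a₀ = ⌊√2233⌋ = 47.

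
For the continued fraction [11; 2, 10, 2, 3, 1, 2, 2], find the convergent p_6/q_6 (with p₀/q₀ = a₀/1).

6278/547

Using pₖ = aₖpₖ₋₁ + pₖ₋₂, qₖ = aₖqₖ₋₁ + qₖ₋₂ (with p₋₁=1, p₋₂=0, q₋₁=0, q₋₂=1):
  k=0: a=11, p=11, q=1
  k=1: a=2, p=23, q=2
  k=2: a=10, p=241, q=21
  k=3: a=2, p=505, q=44
  k=4: a=3, p=1756, q=153
  k=5: a=1, p=2261, q=197
  k=6: a=2, p=6278, q=547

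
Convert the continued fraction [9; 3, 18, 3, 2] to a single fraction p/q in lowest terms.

3647/391

Using pₖ = aₖpₖ₋₁ + pₖ₋₂ and qₖ = aₖqₖ₋₁ + qₖ₋₂:
  k=0: a=9, p=9, q=1
  k=1: a=3, p=28, q=3
  k=2: a=18, p=513, q=55
  k=3: a=3, p=1567, q=168
  k=4: a=2, p=3647, q=391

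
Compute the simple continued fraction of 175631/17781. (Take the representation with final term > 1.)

175631 = 9×17781 + 15602
17781 = 1×15602 + 2179
15602 = 7×2179 + 349
2179 = 6×349 + 85
349 = 4×85 + 9
85 = 9×9 + 4
9 = 2×4 + 1
4 = 4×1 + 0  (stop)
So 175631/17781 = [9; 1, 7, 6, 4, 9, 2, 4].

[9; 1, 7, 6, 4, 9, 2, 4]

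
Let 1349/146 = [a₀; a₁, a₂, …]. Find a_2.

1349 = 9·146 + 35   →  a_0 = 9
146 = 4·35 + 6   →  a_1 = 4
35 = 5·6 + 5   →  a_2 = 5

5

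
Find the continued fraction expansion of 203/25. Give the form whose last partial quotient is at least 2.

203 = 8·25 + 3
25 = 8·3 + 1
3 = 3·1 + 0  (stop)
So 203/25 = [8; 8, 3].

[8; 8, 3]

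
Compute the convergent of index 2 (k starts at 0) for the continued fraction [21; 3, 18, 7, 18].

Using pₖ = aₖpₖ₋₁ + pₖ₋₂, qₖ = aₖqₖ₋₁ + qₖ₋₂ (with p₋₁=1, p₋₂=0, q₋₁=0, q₋₂=1):
  k=0: a=21, p=21, q=1
  k=1: a=3, p=64, q=3
  k=2: a=18, p=1173, q=55

1173/55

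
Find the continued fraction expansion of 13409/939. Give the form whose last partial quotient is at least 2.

13409 = 14*939 + 263
939 = 3*263 + 150
263 = 1*150 + 113
150 = 1*113 + 37
113 = 3*37 + 2
37 = 18*2 + 1
2 = 2*1 + 0  (stop)
So 13409/939 = [14; 3, 1, 1, 3, 18, 2].

[14; 3, 1, 1, 3, 18, 2]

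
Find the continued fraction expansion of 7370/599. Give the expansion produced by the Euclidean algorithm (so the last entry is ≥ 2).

7370 = 12×599 + 182
599 = 3×182 + 53
182 = 3×53 + 23
53 = 2×23 + 7
23 = 3×7 + 2
7 = 3×2 + 1
2 = 2×1 + 0  (stop)
So 7370/599 = [12; 3, 3, 2, 3, 3, 2].

[12; 3, 3, 2, 3, 3, 2]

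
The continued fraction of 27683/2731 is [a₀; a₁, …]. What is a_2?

27683 = 10·2731 + 373   →  a_0 = 10
2731 = 7·373 + 120   →  a_1 = 7
373 = 3·120 + 13   →  a_2 = 3

3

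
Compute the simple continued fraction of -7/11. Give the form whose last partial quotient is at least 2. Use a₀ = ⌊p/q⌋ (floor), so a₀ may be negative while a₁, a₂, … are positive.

[-1; 2, 1, 3]

-7 = -1·11 + 4
11 = 2·4 + 3
4 = 1·3 + 1
3 = 3·1 + 0  (stop)
So -7/11 = [-1; 2, 1, 3].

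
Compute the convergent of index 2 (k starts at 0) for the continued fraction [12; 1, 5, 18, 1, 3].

77/6

Using pₖ = aₖpₖ₋₁ + pₖ₋₂, qₖ = aₖqₖ₋₁ + qₖ₋₂ (with p₋₁=1, p₋₂=0, q₋₁=0, q₋₂=1):
  k=0: a=12, p=12, q=1
  k=1: a=1, p=13, q=1
  k=2: a=5, p=77, q=6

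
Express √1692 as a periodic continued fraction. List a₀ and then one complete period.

[41; 7, 2, 7, 82]

a₀ = ⌊√1692⌋ = 41.
With m₀=0, d₀=1 and mₖ₊₁ = dₖaₖ − mₖ, dₖ₊₁ = (n − mₖ₊₁²)/dₖ, aₖ₊₁ = ⌊(a₀+mₖ₊₁)/dₖ₊₁⌋:
  k=1: m=41, d=11, a=7
  k=2: m=36, d=36, a=2
  k=3: m=36, d=11, a=7
  k=4: m=41, d=1, a=82
d=1 and a=2a₀=82 at k=4, so the next step gives (m, d) = (41, 11) again — its k=1 value — and the period has length 4.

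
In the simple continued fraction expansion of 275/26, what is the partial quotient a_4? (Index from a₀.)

1

275 = 10·26 + 15   →  a_0 = 10
26 = 1·15 + 11   →  a_1 = 1
15 = 1·11 + 4   →  a_2 = 1
11 = 2·4 + 3   →  a_3 = 2
4 = 1·3 + 1   →  a_4 = 1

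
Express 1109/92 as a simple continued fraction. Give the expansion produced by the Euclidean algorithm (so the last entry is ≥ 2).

1109 = 12*92 + 5
92 = 18*5 + 2
5 = 2*2 + 1
2 = 2*1 + 0  (stop)
So 1109/92 = [12; 18, 2, 2].

[12; 18, 2, 2]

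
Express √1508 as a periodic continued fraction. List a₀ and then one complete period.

a₀ = ⌊√1508⌋ = 38.

[38; 1, 4, 1, 76]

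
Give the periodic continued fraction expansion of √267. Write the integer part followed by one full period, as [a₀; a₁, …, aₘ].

a₀ = ⌊√267⌋ = 16.
With m₀=0, d₀=1 and mₖ₊₁ = dₖaₖ − mₖ, dₖ₊₁ = (n − mₖ₊₁²)/dₖ, aₖ₊₁ = ⌊(a₀+mₖ₊₁)/dₖ₊₁⌋:
  k=1: m=16, d=11, a=2
  k=2: m=6, d=21, a=1
  k=3: m=15, d=2, a=15
  k=4: m=15, d=21, a=1
  k=5: m=6, d=11, a=2
  k=6: m=16, d=1, a=32
d=1 and a=2a₀=32 at k=6, so the next step gives (m, d) = (16, 11) again — its k=1 value — and the period has length 6.

[16; 2, 1, 15, 1, 2, 32]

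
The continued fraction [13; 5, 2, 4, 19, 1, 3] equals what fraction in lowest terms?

Fold from the inside: start with 3/1.
  1 + 1/3 = 4/3
  19 + 3/4 = 79/4
  4 + 4/79 = 320/79
  2 + 79/320 = 719/320
  5 + 320/719 = 3915/719
  13 + 719/3915 = 51614/3915

51614/3915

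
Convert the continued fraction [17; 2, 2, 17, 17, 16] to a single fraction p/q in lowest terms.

Using pₖ = aₖpₖ₋₁ + pₖ₋₂ and qₖ = aₖqₖ₋₁ + qₖ₋₂:
  k=0: a=17, p=17, q=1
  k=1: a=2, p=35, q=2
  k=2: a=2, p=87, q=5
  k=3: a=17, p=1514, q=87
  k=4: a=17, p=25825, q=1484
  k=5: a=16, p=414714, q=23831

414714/23831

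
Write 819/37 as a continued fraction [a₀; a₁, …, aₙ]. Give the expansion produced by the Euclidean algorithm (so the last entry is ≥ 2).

[22; 7, 2, 2]

819 = 22×37 + 5
37 = 7×5 + 2
5 = 2×2 + 1
2 = 2×1 + 0  (stop)
So 819/37 = [22; 7, 2, 2].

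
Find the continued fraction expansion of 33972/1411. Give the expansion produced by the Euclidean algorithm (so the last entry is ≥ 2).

33972 = 24·1411 + 108
1411 = 13·108 + 7
108 = 15·7 + 3
7 = 2·3 + 1
3 = 3·1 + 0  (stop)
So 33972/1411 = [24; 13, 15, 2, 3].

[24; 13, 15, 2, 3]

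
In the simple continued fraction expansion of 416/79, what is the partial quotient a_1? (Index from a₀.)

416 = 5·79 + 21   →  a_0 = 5
79 = 3·21 + 16   →  a_1 = 3

3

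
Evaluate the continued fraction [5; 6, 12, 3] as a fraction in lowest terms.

1162/225

Fold from the inside: start with 3/1.
  12 + 1/3 = 37/3
  6 + 3/37 = 225/37
  5 + 37/225 = 1162/225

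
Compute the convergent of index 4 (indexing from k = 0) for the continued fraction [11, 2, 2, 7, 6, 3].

Using pₖ = aₖpₖ₋₁ + pₖ₋₂, qₖ = aₖqₖ₋₁ + qₖ₋₂ (with p₋₁=1, p₋₂=0, q₋₁=0, q₋₂=1):
  k=0: a=11, p=11, q=1
  k=1: a=2, p=23, q=2
  k=2: a=2, p=57, q=5
  k=3: a=7, p=422, q=37
  k=4: a=6, p=2589, q=227

2589/227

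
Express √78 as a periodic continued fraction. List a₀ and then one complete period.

a₀ = ⌊√78⌋ = 8.
With m₀=0, d₀=1 and mₖ₊₁ = dₖaₖ − mₖ, dₖ₊₁ = (n − mₖ₊₁²)/dₖ, aₖ₊₁ = ⌊(a₀+mₖ₊₁)/dₖ₊₁⌋:
  k=1: m=8, d=14, a=1
  k=2: m=6, d=3, a=4
  k=3: m=6, d=14, a=1
  k=4: m=8, d=1, a=16
d=1 and a=2a₀=16 at k=4, so the next step gives (m, d) = (8, 14) again — its k=1 value — and the period has length 4.

[8; 1, 4, 1, 16]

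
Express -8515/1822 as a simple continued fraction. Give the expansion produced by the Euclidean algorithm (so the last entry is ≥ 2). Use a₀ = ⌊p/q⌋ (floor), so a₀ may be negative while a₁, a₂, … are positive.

-8515 = -5×1822 + 595
1822 = 3×595 + 37
595 = 16×37 + 3
37 = 12×3 + 1
3 = 3×1 + 0  (stop)
So -8515/1822 = [-5; 3, 16, 12, 3].

[-5; 3, 16, 12, 3]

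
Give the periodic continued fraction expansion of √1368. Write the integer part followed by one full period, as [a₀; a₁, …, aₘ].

a₀ = ⌊√1368⌋ = 36.

[36; 1, 72]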